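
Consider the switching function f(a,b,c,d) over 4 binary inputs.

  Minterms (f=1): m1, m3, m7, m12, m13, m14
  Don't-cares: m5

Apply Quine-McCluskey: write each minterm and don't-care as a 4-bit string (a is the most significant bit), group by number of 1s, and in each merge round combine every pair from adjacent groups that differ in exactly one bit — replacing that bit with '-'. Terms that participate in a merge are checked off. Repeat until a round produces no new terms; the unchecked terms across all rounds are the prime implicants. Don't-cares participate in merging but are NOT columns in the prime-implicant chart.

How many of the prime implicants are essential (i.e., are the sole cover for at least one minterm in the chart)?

2

size-2^0 implicants → 0001(✓)  0011(✓)  0101(✓)  0111(✓)  1100(✓)  1101(✓)  1110(✓)
size-2^1 implicants → -101  0-01(✓)  0-11(✓)  00-1(✓)  01-1(✓)  11-0  110-
size-2^2 implicants → 0--1
Unchecked terms (primes): -101, 0--1, 11-0, 110-
Minterm coverage:
  m1 ⊆ 0--1 [E]
  m3 ⊆ 0--1 [E]
  m7 ⊆ 0--1 [E]
  m12 ⊆ 11-0,110-
  m13 ⊆ -101,110-
  m14 ⊆ 11-0 [E]
E = {0--1, 11-0}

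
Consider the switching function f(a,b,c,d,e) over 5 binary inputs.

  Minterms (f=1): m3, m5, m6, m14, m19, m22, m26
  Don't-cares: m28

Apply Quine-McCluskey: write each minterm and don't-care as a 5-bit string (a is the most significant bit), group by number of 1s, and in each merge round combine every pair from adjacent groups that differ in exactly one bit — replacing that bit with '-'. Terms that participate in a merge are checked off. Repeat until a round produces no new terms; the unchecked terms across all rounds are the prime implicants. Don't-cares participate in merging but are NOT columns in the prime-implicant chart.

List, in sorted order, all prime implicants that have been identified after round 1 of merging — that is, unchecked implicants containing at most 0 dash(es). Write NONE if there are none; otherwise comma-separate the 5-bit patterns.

00101, 11010, 11100

[col 0] 00011*, 00101, 00110*, 01110*, 10011*, 10110*, 11010, 11100
[col 1] -0011, -0110, 0-110
Prime implicants: -0011, -0110, 0-110, 00101, 11010, 11100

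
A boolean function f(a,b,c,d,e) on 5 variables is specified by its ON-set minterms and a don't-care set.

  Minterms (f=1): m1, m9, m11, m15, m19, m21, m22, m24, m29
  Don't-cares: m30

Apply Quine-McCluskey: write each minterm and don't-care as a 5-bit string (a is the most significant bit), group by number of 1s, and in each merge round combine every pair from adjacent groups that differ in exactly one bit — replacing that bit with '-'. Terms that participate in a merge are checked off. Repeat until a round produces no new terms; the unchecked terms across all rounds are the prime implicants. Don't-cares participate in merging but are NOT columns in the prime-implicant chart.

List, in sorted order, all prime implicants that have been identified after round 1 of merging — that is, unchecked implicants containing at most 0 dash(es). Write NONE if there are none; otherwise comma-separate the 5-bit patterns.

size-2^0 implicants → 00001(✓)  01001(✓)  01011(✓)  01111(✓)  10011  10101(✓)  10110(✓)  11000  11101(✓)  11110(✓)
size-2^1 implicants → 0-001  01-11  010-1  1-101  1-110
Unchecked terms (primes): 0-001, 01-11, 010-1, 1-101, 1-110, 10011, 11000

10011, 11000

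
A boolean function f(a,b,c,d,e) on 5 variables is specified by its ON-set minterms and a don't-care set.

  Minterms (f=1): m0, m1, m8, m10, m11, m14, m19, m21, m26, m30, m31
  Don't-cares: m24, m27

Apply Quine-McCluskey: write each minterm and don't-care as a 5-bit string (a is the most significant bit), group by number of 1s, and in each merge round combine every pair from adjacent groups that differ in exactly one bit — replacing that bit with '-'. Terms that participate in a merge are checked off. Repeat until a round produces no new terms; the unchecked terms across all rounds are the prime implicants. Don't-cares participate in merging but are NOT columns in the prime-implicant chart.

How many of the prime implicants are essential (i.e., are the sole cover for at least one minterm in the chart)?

size-2^0 implicants → 00000(✓)  00001(✓)  01000(✓)  01010(✓)  01011(✓)  01110(✓)  10011(✓)  10101  11000(✓)  11010(✓)  11011(✓)  11110(✓)  11111(✓)
size-2^1 implicants → -1000(✓)  -1010(✓)  -1011(✓)  -1110(✓)  0-000  0000-  01-10(✓)  010-0(✓)  0101-(✓)  1-011  11-10(✓)  11-11(✓)  110-0(✓)  1101-(✓)  1111-(✓)
size-2^2 implicants → -1-10  -10-0  -101-  11-1-
Unchecked terms (primes): -1-10, -10-0, -101-, 0-000, 0000-, 1-011, 10101, 11-1-
Minterm coverage:
  m0 ⊆ 0-000,0000-
  m1 ⊆ 0000- [E]
  m8 ⊆ -10-0,0-000
  m10 ⊆ -1-10,-10-0,-101-
  m11 ⊆ -101- [E]
  m14 ⊆ -1-10 [E]
  m19 ⊆ 1-011 [E]
  m21 ⊆ 10101 [E]
  m26 ⊆ -1-10,-10-0,-101-,11-1-
  m30 ⊆ -1-10,11-1-
  m31 ⊆ 11-1- [E]
E = {-1-10, -101-, 0000-, 1-011, 10101, 11-1-}

6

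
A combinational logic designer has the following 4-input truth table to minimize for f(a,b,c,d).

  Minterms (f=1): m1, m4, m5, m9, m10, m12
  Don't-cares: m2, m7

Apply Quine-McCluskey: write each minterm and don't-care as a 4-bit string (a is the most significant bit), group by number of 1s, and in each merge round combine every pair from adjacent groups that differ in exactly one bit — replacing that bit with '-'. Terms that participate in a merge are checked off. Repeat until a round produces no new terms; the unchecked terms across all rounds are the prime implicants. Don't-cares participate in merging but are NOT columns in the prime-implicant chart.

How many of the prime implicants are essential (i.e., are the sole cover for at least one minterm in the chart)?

size-2^0 implicants → 0001(✓)  0010(✓)  0100(✓)  0101(✓)  0111(✓)  1001(✓)  1010(✓)  1100(✓)
size-2^1 implicants → -001  -010  -100  0-01  01-1  010-
Unchecked terms (primes): -001, -010, -100, 0-01, 01-1, 010-
Minterm coverage:
  m1 ⊆ -001,0-01
  m4 ⊆ -100,010-
  m5 ⊆ 0-01,01-1,010-
  m9 ⊆ -001 [E]
  m10 ⊆ -010 [E]
  m12 ⊆ -100 [E]
E = {-001, -010, -100}

3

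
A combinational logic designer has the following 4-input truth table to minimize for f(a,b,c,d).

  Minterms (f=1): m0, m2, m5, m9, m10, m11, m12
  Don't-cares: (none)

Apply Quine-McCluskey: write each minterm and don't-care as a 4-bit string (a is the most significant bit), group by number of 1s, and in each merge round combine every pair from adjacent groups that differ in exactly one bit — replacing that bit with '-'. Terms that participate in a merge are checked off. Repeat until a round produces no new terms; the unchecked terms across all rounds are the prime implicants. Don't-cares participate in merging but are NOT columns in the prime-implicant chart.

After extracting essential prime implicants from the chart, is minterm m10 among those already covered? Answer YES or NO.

Round 0: 0000✓ 0010✓ 0101 1001✓ 1010✓ 1011✓ 1100
Round 1: -010 00-0 10-1 101-
PIs = {-010, 00-0, 0101, 10-1, 101-, 1100}
Coverage chart:
  m0: 00-0 ←essential
  m2: -010,00-0
  m5: 0101 ←essential
  m9: 10-1 ←essential
  m10: -010,101-
  m11: 10-1,101-
  m12: 1100 ←essential
Essential: 00-0, 0101, 10-1, 1100

NO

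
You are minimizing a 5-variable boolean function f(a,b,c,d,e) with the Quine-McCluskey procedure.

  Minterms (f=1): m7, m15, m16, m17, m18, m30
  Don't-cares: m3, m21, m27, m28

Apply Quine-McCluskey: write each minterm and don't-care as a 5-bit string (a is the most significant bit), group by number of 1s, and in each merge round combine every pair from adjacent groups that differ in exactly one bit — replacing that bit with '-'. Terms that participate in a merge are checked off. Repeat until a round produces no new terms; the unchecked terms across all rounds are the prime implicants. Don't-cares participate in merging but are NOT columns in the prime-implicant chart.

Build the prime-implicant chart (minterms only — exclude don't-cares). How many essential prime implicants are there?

[col 0] 00011*, 00111*, 01111*, 10000*, 10001*, 10010*, 10101*, 11011, 11100*, 11110*
[col 1] 0-111, 00-11, 10-01, 100-0, 1000-, 111-0
Prime implicants: 0-111, 00-11, 10-01, 100-0, 1000-, 11011, 111-0
PI chart (minterm → PIs covering it):
  7 | 0-111,00-11
  15 | 0-111  (sole → essential)
  16 | 100-0,1000-
  17 | 10-01,1000-
  18 | 100-0  (sole → essential)
  30 | 111-0  (sole → essential)
Essential prime implicants: 0-111, 100-0, 111-0

3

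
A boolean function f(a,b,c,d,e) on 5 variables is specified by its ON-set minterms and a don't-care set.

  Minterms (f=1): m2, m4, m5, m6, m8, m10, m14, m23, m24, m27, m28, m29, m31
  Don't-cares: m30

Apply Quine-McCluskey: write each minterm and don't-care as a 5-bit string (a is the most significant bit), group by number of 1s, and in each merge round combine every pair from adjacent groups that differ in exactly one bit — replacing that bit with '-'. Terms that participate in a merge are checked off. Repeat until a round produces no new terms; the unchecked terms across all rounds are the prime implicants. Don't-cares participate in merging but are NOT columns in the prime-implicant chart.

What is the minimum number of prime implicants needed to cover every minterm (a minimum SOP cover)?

[col 0] 00010*, 00100*, 00101*, 00110*, 01000*, 01010*, 01110*, 10111*, 11000*, 11011*, 11100*, 11101*, 11110*, 11111*
[col 1] -1000, -1110, 0-010*, 0-110*, 00-10*, 001-0, 0010-, 01-10*, 010-0, 1-111, 11-00, 11-11, 111-0*, 111-1*, 1110-*, 1111-*
[col 2] 0--10, 111--
Prime implicants: -1000, -1110, 0--10, 001-0, 0010-, 010-0, 1-111, 11-00, 11-11, 111--
PI chart (minterm → PIs covering it):
  2 | 0--10  (sole → essential)
  4 | 001-0,0010-
  5 | 0010-  (sole → essential)
  6 | 0--10,001-0
  8 | -1000,010-0
  10 | 0--10,010-0
  14 | -1110,0--10
  23 | 1-111  (sole → essential)
  24 | -1000,11-00
  27 | 11-11  (sole → essential)
  28 | 11-00,111--
  29 | 111--  (sole → essential)
  31 | 1-111,11-11,111--
Essential prime implicants: 0--10, 0010-, 1-111, 11-11, 111--
Petrick residual → -1000
Minimum SOP uses 6 PIs: bc'd'e' + a'de' + a'b'cd' + acde + abde + abc

6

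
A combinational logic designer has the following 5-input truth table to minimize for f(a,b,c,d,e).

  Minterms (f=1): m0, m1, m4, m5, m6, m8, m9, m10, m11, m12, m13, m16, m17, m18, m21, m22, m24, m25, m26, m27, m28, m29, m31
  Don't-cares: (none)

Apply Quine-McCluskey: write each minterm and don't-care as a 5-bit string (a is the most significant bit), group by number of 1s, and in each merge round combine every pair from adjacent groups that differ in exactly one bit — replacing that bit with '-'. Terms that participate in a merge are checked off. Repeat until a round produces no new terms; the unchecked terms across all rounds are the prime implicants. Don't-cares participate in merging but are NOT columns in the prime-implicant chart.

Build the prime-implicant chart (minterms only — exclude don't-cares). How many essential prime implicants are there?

Round 0: 00000✓ 00001✓ 00100✓ 00101✓ 00110✓ 01000✓ 01001✓ 01010✓ 01011✓ 01100✓ 01101✓ 10000✓ 10001✓ 10010✓ 10101✓ 10110✓ 11000✓ 11001✓ 11010✓ 11011✓ 11100✓ 11101✓ 11111✓
Round 1: -0000✓ -0001✓ -0101✓ -0110 -1000✓ -1001✓ -1010✓ -1011✓ -1100✓ -1101✓ 0-000✓ 0-001✓ 0-100✓ 0-101✓ 00-00✓ 00-01✓ 0000-✓ 001-0 0010-✓ 01-00✓ 01-01✓ 010-0✓ 010-1✓ 0100-✓ 0101-✓ 0110-✓ 1-000✓ 1-001✓ 1-010✓ 1-101✓ 10-01✓ 10-10 100-0✓ 1000-✓ 11-00✓ 11-01✓ 11-11✓ 110-0✓ 110-1✓ 1100-✓ 1101-✓ 111-1✓ 1110-✓
Round 2: --000✓ --001✓ --101✓ -0-01✓ -000-✓ -1-00✓ -1-01✓ -10-0✓ -10-1✓ -100-✓ -101-✓ -110-✓ 0--00✓ 0--01✓ 0-00-✓ 0-10-✓ 00-0-✓ 01-0-✓ 010--✓ 1--01✓ 1-0-0 1-00-✓ 11--1 11-0-✓ 110--✓
Round 3: ---01 --00- -1-0- -10-- 0--0-
PIs = {---01, --00-, -0110, -1-0-, -10--, 0--0-, 001-0, 1-0-0, 10-10, 11--1}
Coverage chart:
  m0: --00-,0--0-
  m1: ---01,--00-,0--0-
  m4: 0--0-,001-0
  m5: ---01,0--0-
  m6: -0110,001-0
  m8: --00-,-1-0-,-10--,0--0-
  m9: ---01,--00-,-1-0-,-10--,0--0-
  m10: -10-- ←essential
  m11: -10-- ←essential
  m12: -1-0-,0--0-
  m13: ---01,-1-0-,0--0-
  m16: --00-,1-0-0
  m17: ---01,--00-
  m18: 1-0-0,10-10
  m21: ---01 ←essential
  m22: -0110,10-10
  m24: --00-,-1-0-,-10--,1-0-0
  m25: ---01,--00-,-1-0-,-10--,11--1
  m26: -10--,1-0-0
  m27: -10--,11--1
  m28: -1-0- ←essential
  m29: ---01,-1-0-,11--1
  m31: 11--1 ←essential
Essential: ---01, -1-0-, -10--, 11--1

4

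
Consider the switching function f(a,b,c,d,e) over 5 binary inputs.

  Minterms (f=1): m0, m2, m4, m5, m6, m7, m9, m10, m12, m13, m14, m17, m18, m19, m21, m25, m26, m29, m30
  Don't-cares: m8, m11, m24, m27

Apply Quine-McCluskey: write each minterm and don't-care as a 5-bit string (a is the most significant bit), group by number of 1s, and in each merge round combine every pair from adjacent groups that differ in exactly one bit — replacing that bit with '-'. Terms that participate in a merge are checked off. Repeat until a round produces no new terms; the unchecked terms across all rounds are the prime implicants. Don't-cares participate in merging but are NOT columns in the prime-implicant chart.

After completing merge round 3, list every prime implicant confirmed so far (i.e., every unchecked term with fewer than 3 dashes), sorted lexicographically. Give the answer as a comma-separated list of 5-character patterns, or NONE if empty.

Round 0: 00000✓ 00010✓ 00100✓ 00101✓ 00110✓ 00111✓ 01000✓ 01001✓ 01010✓ 01011✓ 01100✓ 01101✓ 01110✓ 10001✓ 10010✓ 10011✓ 10101✓ 11000✓ 11001✓ 11010✓ 11011✓ 11101✓ 11110✓
Round 1: -0010✓ -0101✓ -1000✓ -1001✓ -1010✓ -1011✓ -1101✓ -1110✓ 0-000✓ 0-010✓ 0-100✓ 0-101✓ 0-110✓ 00-00✓ 00-10✓ 000-0✓ 001-0✓ 001-1✓ 0010-✓ 0011-✓ 01-00✓ 01-01✓ 01-10✓ 010-0✓ 010-1✓ 0100-✓ 0101-✓ 011-0✓ 0110-✓ 1-001✓ 1-010✓ 1-011✓ 1-101✓ 10-01✓ 100-1✓ 1001-✓ 11-01✓ 11-10✓ 110-0✓ 110-1✓ 1100-✓ 1101-✓
Round 2: --010 --101 -1-01 -1-10 -10-0✓ -10-1✓ -100-✓ -101-✓ 0--00✓ 0--10✓ 0-0-0✓ 0-1-0✓ 0-10- 00--0✓ 001-- 01--0✓ 01-0- 010--✓ 1--01 1-0-1 1-01- 110--✓
Round 3: -10-- 0---0
PIs = {--010, --101, -1-01, -1-10, -10--, 0---0, 0-10-, 001--, 01-0-, 1--01, 1-0-1, 1-01-}

--010, --101, -1-01, -1-10, 0-10-, 001--, 01-0-, 1--01, 1-0-1, 1-01-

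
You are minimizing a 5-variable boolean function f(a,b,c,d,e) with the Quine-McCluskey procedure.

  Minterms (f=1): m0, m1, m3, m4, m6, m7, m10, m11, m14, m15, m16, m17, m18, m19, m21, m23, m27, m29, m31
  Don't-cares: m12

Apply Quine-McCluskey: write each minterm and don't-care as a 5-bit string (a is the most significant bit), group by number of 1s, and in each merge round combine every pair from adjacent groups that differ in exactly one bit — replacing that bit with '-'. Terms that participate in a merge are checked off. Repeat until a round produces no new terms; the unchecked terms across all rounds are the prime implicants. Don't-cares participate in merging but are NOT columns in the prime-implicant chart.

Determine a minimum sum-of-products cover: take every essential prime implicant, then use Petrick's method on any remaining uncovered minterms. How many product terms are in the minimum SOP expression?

[col 0] 00000*, 00001*, 00011*, 00100*, 00110*, 00111*, 01010*, 01011*, 01100*, 01110*, 01111*, 10000*, 10001*, 10010*, 10011*, 10101*, 10111*, 11011*, 11101*, 11111*
[col 1] -0000*, -0001*, -0011*, -0111*, -1011*, -1111*, 0-011*, 0-100*, 0-110*, 0-111*, 00-00, 00-11*, 000-1*, 0000-*, 001-0*, 0011-*, 01-10*, 01-11*, 0101-*, 011-0*, 0111-*, 1-011*, 1-101*, 1-111*, 10-01*, 10-11*, 100-0*, 100-1*, 1000-*, 1001-*, 101-1*, 11-11*, 111-1*
[col 2] --011*, --111*, -0-11*, -00-1, -000-, -1-11*, 0--11*, 0-1-0, 0-11-, 01-1-, 1--11*, 1-1-1, 10--1, 100--
[col 3] ---11
Prime implicants: ---11, -00-1, -000-, 0-1-0, 0-11-, 00-00, 01-1-, 1-1-1, 10--1, 100--
PI chart (minterm → PIs covering it):
  0 | -000-,00-00
  1 | -00-1,-000-
  3 | ---11,-00-1
  4 | 0-1-0,00-00
  6 | 0-1-0,0-11-
  7 | ---11,0-11-
  10 | 01-1-  (sole → essential)
  11 | ---11,01-1-
  14 | 0-1-0,0-11-,01-1-
  15 | ---11,0-11-,01-1-
  16 | -000-,100--
  17 | -00-1,-000-,10--1,100--
  18 | 100--  (sole → essential)
  19 | ---11,-00-1,10--1,100--
  21 | 1-1-1,10--1
  23 | ---11,1-1-1,10--1
  27 | ---11  (sole → essential)
  29 | 1-1-1  (sole → essential)
  31 | ---11,1-1-1
Essential prime implicants: ---11, 01-1-, 1-1-1, 100--
Petrick residual → -000-, 0-1-0
Minimum SOP uses 6 PIs: de + b'c'd' + a'ce' + a'bd + ace + ab'c'

6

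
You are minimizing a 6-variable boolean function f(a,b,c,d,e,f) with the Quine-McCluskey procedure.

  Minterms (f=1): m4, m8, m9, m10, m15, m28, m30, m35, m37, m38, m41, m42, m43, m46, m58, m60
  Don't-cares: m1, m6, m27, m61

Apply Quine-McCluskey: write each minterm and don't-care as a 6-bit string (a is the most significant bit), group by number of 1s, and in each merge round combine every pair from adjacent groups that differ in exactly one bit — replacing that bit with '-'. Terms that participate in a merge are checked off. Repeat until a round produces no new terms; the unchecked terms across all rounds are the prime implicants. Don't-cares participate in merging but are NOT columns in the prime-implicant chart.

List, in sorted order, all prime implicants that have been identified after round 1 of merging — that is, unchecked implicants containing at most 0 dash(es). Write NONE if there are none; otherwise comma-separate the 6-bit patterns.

001111, 011011, 100101

Round 0: 000001✓ 000100✓ 000110✓ 001000✓ 001001✓ 001010✓ 001111 011011 011100✓ 011110✓ 100011✓ 100101 100110✓ 101001✓ 101010✓ 101011✓ 101110✓ 111010✓ 111100✓ 111101✓
Round 1: -00110 -01001 -01010 -11100 00-001 0001-0 0010-0 00100- 0111-0 1-1010 10-011 10-110 101-10 1010-1 10101- 11110-
PIs = {-00110, -01001, -01010, -11100, 00-001, 0001-0, 0010-0, 00100-, 001111, 011011, 0111-0, 1-1010, 10-011, 10-110, 100101, 101-10, 1010-1, 10101-, 11110-}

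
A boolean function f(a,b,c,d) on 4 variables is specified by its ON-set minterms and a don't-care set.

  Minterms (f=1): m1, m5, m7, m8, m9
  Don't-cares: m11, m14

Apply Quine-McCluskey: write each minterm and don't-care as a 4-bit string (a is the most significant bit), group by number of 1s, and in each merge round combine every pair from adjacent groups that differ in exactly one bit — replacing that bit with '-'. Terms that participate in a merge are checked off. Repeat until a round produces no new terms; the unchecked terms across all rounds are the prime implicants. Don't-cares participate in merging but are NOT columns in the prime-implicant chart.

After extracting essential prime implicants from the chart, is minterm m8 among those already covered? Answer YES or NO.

[col 0] 0001*, 0101*, 0111*, 1000*, 1001*, 1011*, 1110
[col 1] -001, 0-01, 01-1, 10-1, 100-
Prime implicants: -001, 0-01, 01-1, 10-1, 100-, 1110
PI chart (minterm → PIs covering it):
  1 | -001,0-01
  5 | 0-01,01-1
  7 | 01-1  (sole → essential)
  8 | 100-  (sole → essential)
  9 | -001,10-1,100-
Essential prime implicants: 01-1, 100-

YES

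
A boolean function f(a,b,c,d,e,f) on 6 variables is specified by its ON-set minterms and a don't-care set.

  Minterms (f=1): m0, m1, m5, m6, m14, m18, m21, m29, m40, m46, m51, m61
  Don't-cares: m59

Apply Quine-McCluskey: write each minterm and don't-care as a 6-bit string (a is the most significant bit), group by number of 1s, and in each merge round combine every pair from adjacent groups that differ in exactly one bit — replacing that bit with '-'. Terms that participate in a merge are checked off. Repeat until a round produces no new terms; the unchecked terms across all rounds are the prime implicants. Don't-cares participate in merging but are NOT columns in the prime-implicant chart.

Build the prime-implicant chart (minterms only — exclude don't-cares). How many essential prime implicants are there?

7

size-2^0 implicants → 000000(✓)  000001(✓)  000101(✓)  000110(✓)  001110(✓)  010010  010101(✓)  011101(✓)  101000  101110(✓)  110011(✓)  111011(✓)  111101(✓)
size-2^1 implicants → -01110  -11101  0-0101  00-110  000-01  00000-  01-101  11-011
Unchecked terms (primes): -01110, -11101, 0-0101, 00-110, 000-01, 00000-, 01-101, 010010, 101000, 11-011
Minterm coverage:
  m0 ⊆ 00000- [E]
  m1 ⊆ 000-01,00000-
  m5 ⊆ 0-0101,000-01
  m6 ⊆ 00-110 [E]
  m14 ⊆ -01110,00-110
  m18 ⊆ 010010 [E]
  m21 ⊆ 0-0101,01-101
  m29 ⊆ -11101,01-101
  m40 ⊆ 101000 [E]
  m46 ⊆ -01110 [E]
  m51 ⊆ 11-011 [E]
  m61 ⊆ -11101 [E]
E = {-01110, -11101, 00-110, 00000-, 010010, 101000, 11-011}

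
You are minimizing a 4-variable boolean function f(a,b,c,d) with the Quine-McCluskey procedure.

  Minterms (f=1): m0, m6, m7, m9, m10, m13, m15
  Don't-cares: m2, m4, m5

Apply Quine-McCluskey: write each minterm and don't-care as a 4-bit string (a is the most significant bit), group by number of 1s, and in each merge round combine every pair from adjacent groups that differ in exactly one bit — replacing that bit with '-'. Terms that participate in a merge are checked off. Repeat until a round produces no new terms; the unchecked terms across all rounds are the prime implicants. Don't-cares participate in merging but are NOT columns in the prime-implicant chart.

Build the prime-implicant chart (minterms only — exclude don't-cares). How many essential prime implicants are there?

size-2^0 implicants → 0000(✓)  0010(✓)  0100(✓)  0101(✓)  0110(✓)  0111(✓)  1001(✓)  1010(✓)  1101(✓)  1111(✓)
size-2^1 implicants → -010  -101(✓)  -111(✓)  0-00(✓)  0-10(✓)  00-0(✓)  01-0(✓)  01-1(✓)  010-(✓)  011-(✓)  1-01  11-1(✓)
size-2^2 implicants → -1-1  0--0  01--
Unchecked terms (primes): -010, -1-1, 0--0, 01--, 1-01
Minterm coverage:
  m0 ⊆ 0--0 [E]
  m6 ⊆ 0--0,01--
  m7 ⊆ -1-1,01--
  m9 ⊆ 1-01 [E]
  m10 ⊆ -010 [E]
  m13 ⊆ -1-1,1-01
  m15 ⊆ -1-1 [E]
E = {-010, -1-1, 0--0, 1-01}

4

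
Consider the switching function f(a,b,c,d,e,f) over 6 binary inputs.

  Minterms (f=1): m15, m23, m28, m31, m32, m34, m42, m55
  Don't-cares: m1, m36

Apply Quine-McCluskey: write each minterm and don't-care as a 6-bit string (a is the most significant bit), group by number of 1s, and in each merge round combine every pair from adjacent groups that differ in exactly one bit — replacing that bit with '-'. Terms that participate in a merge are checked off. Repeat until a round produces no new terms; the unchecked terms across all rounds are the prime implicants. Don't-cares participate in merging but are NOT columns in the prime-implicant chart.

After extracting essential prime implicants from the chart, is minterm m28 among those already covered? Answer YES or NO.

[col 0] 000001, 001111*, 010111*, 011100, 011111*, 100000*, 100010*, 100100*, 101010*, 110111*
[col 1] -10111, 0-1111, 01-111, 10-010, 100-00, 1000-0
Prime implicants: -10111, 0-1111, 000001, 01-111, 011100, 10-010, 100-00, 1000-0
PI chart (minterm → PIs covering it):
  15 | 0-1111  (sole → essential)
  23 | -10111,01-111
  28 | 011100  (sole → essential)
  31 | 0-1111,01-111
  32 | 100-00,1000-0
  34 | 10-010,1000-0
  42 | 10-010  (sole → essential)
  55 | -10111  (sole → essential)
Essential prime implicants: -10111, 0-1111, 011100, 10-010

YES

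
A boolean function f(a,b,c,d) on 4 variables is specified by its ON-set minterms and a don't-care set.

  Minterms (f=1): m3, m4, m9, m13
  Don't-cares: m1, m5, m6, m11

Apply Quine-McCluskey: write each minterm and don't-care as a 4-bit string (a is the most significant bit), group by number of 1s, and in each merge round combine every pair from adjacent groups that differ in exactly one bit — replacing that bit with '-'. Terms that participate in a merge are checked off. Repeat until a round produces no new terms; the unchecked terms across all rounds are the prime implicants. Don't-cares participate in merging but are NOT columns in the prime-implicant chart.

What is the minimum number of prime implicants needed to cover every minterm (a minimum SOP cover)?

[col 0] 0001*, 0011*, 0100*, 0101*, 0110*, 1001*, 1011*, 1101*
[col 1] -001*, -011*, -101*, 0-01*, 00-1*, 01-0, 010-, 1-01*, 10-1*
[col 2] --01, -0-1
Prime implicants: --01, -0-1, 01-0, 010-
PI chart (minterm → PIs covering it):
  3 | -0-1  (sole → essential)
  4 | 01-0,010-
  9 | --01,-0-1
  13 | --01  (sole → essential)
Essential prime implicants: --01, -0-1
Petrick residual → 01-0
Minimum SOP uses 3 PIs: c'd + b'd + a'bd'

3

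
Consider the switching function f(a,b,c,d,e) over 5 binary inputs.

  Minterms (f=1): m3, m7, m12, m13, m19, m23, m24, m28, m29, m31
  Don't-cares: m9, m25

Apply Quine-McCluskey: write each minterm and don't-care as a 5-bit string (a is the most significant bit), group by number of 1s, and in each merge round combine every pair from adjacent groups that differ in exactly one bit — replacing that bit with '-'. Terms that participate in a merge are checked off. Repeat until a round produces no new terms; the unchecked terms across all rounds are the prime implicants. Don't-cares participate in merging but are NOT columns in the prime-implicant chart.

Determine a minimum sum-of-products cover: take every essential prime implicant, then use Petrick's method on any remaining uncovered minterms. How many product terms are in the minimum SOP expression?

4

[col 0] 00011*, 00111*, 01001*, 01100*, 01101*, 10011*, 10111*, 11000*, 11001*, 11100*, 11101*, 11111*
[col 1] -0011*, -0111*, -1001*, -1100*, -1101*, 00-11*, 01-01*, 0110-*, 1-111, 10-11*, 11-00*, 11-01*, 1100-*, 111-1, 1110-*
[col 2] -0-11, -1-01, -110-, 11-0-
Prime implicants: -0-11, -1-01, -110-, 1-111, 11-0-, 111-1
PI chart (minterm → PIs covering it):
  3 | -0-11  (sole → essential)
  7 | -0-11  (sole → essential)
  12 | -110-  (sole → essential)
  13 | -1-01,-110-
  19 | -0-11  (sole → essential)
  23 | -0-11,1-111
  24 | 11-0-  (sole → essential)
  28 | -110-,11-0-
  29 | -1-01,-110-,11-0-,111-1
  31 | 1-111,111-1
Essential prime implicants: -0-11, -110-, 11-0-
Petrick residual → 1-111
Minimum SOP uses 4 PIs: b'de + bcd' + acde + abd'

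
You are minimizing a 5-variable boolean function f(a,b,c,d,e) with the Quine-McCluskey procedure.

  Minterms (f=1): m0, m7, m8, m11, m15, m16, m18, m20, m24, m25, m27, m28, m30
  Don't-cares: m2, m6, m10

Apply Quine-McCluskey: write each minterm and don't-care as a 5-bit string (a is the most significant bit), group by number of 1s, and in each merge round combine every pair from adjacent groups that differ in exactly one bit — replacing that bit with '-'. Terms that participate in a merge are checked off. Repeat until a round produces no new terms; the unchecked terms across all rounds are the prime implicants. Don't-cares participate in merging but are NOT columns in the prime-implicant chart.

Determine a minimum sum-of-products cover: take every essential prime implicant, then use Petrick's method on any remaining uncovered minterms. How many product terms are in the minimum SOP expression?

7

[col 0] 00000*, 00010*, 00110*, 00111*, 01000*, 01010*, 01011*, 01111*, 10000*, 10010*, 10100*, 11000*, 11001*, 11011*, 11100*, 11110*
[col 1] -0000*, -0010*, -1000*, -1011, 0-000*, 0-010*, 0-111, 00-10, 000-0*, 0011-, 01-11, 010-0*, 0101-, 1-000*, 1-100*, 10-00*, 100-0*, 11-00*, 110-1, 1100-, 111-0
[col 2] --000, -00-0, 0-0-0, 1--00
Prime implicants: --000, -00-0, -1011, 0-0-0, 0-111, 00-10, 0011-, 01-11, 0101-, 1--00, 110-1, 1100-, 111-0
PI chart (minterm → PIs covering it):
  0 | --000,-00-0,0-0-0
  7 | 0-111,0011-
  8 | --000,0-0-0
  11 | -1011,01-11,0101-
  15 | 0-111,01-11
  16 | --000,-00-0,1--00
  18 | -00-0  (sole → essential)
  20 | 1--00  (sole → essential)
  24 | --000,1--00,1100-
  25 | 110-1,1100-
  27 | -1011,110-1
  28 | 1--00,111-0
  30 | 111-0  (sole → essential)
Essential prime implicants: -00-0, 1--00, 111-0
Petrick residual → --000, -1011, 0-111, 110-1
Minimum SOP uses 7 PIs: c'd'e' + b'c'e' + bc'de + a'cde + ad'e' + abc'e + abce'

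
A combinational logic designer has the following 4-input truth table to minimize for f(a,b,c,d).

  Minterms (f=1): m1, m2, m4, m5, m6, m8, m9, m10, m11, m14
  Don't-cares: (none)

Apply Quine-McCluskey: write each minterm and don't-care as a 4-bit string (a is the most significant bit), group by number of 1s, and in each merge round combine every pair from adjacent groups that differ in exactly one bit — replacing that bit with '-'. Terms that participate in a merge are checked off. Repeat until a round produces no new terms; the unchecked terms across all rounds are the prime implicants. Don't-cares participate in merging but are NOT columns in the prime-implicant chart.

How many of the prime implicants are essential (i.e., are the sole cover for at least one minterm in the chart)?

2

Round 0: 0001✓ 0010✓ 0100✓ 0101✓ 0110✓ 1000✓ 1001✓ 1010✓ 1011✓ 1110✓
Round 1: -001 -010✓ -110✓ 0-01 0-10✓ 01-0 010- 1-10✓ 10-0✓ 10-1✓ 100-✓ 101-✓
Round 2: --10 10--
PIs = {--10, -001, 0-01, 01-0, 010-, 10--}
Coverage chart:
  m1: -001,0-01
  m2: --10 ←essential
  m4: 01-0,010-
  m5: 0-01,010-
  m6: --10,01-0
  m8: 10-- ←essential
  m9: -001,10--
  m10: --10,10--
  m11: 10-- ←essential
  m14: --10 ←essential
Essential: --10, 10--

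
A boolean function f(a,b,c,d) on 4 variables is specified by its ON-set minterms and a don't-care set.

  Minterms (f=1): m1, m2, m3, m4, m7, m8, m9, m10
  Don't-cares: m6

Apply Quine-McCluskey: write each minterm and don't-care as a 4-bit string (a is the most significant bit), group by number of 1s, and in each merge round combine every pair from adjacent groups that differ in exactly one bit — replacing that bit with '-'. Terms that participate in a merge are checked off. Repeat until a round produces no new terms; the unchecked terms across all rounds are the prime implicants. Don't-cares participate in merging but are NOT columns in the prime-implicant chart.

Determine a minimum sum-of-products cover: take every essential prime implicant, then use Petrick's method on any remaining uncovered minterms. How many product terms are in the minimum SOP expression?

[col 0] 0001*, 0010*, 0011*, 0100*, 0110*, 0111*, 1000*, 1001*, 1010*
[col 1] -001, -010, 0-10*, 0-11*, 00-1, 001-*, 01-0, 011-*, 10-0, 100-
[col 2] 0-1-
Prime implicants: -001, -010, 0-1-, 00-1, 01-0, 10-0, 100-
PI chart (minterm → PIs covering it):
  1 | -001,00-1
  2 | -010,0-1-
  3 | 0-1-,00-1
  4 | 01-0  (sole → essential)
  7 | 0-1-  (sole → essential)
  8 | 10-0,100-
  9 | -001,100-
  10 | -010,10-0
Essential prime implicants: 0-1-, 01-0
Petrick residual → -001, 10-0
Minimum SOP uses 4 PIs: b'c'd + a'c + a'bd' + ab'd'

4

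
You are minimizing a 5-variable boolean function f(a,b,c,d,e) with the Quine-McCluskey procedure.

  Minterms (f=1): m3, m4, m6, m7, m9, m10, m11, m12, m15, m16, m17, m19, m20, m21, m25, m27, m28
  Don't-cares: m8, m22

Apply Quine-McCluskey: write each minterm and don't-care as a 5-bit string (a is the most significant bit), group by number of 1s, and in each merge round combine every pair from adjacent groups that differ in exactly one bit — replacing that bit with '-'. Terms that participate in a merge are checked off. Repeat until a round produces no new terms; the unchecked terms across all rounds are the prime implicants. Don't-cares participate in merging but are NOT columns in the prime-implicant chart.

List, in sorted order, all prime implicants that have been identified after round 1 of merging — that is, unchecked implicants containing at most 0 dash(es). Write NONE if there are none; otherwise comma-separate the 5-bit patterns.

NONE

size-2^0 implicants → 00011(✓)  00100(✓)  00110(✓)  00111(✓)  01000(✓)  01001(✓)  01010(✓)  01011(✓)  01100(✓)  01111(✓)  10000(✓)  10001(✓)  10011(✓)  10100(✓)  10101(✓)  10110(✓)  11001(✓)  11011(✓)  11100(✓)
size-2^1 implicants → -0011(✓)  -0100(✓)  -0110(✓)  -1001(✓)  -1011(✓)  -1100(✓)  0-011(✓)  0-100(✓)  0-111(✓)  00-11(✓)  001-0(✓)  0011-  01-00  01-11(✓)  010-0(✓)  010-1(✓)  0100-(✓)  0101-(✓)  1-001(✓)  1-011(✓)  1-100(✓)  10-00(✓)  10-01(✓)  100-1(✓)  1000-(✓)  101-0(✓)  1010-(✓)  110-1(✓)
size-2^2 implicants → --011  --100  -01-0  -10-1  0--11  010--  1-0-1  10-0-
Unchecked terms (primes): --011, --100, -01-0, -10-1, 0--11, 0011-, 01-00, 010--, 1-0-1, 10-0-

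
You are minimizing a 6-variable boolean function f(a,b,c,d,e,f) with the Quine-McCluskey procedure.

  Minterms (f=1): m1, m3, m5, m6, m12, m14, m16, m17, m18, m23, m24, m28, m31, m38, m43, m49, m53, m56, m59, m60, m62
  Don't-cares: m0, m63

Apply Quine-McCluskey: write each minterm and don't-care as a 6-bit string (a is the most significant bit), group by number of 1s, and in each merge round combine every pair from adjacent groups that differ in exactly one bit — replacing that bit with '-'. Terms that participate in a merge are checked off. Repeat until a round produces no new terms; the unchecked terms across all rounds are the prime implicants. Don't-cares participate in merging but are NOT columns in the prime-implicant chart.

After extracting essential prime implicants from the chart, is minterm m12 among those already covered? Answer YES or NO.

NO

Round 0: 000000✓ 000001✓ 000011✓ 000101✓ 000110✓ 001100✓ 001110✓ 010000✓ 010001✓ 010010✓ 010111✓ 011000✓ 011100✓ 011111✓ 100110✓ 101011✓ 110001✓ 110101✓ 111000✓ 111011✓ 111100✓ 111110✓ 111111✓
Round 1: -00110 -10001 -11000✓ -11100✓ -11111 0-0000✓ 0-0001✓ 0-1100 00-110 000-01 0000-1 00000-✓ 0011-0 01-000 01-111 0100-0 01000-✓ 011-00✓ 1-1011 110-01 111-00✓ 111-11 1111-0 11111-
Round 2: -11-00 0-000-
PIs = {-00110, -10001, -11-00, -11111, 0-000-, 0-1100, 00-110, 000-01, 0000-1, 0011-0, 01-000, 01-111, 0100-0, 1-1011, 110-01, 111-11, 1111-0, 11111-}
Coverage chart:
  m1: 0-000-,000-01,0000-1
  m3: 0000-1 ←essential
  m5: 000-01 ←essential
  m6: -00110,00-110
  m12: 0-1100,0011-0
  m14: 00-110,0011-0
  m16: 0-000-,01-000,0100-0
  m17: -10001,0-000-
  m18: 0100-0 ←essential
  m23: 01-111 ←essential
  m24: -11-00,01-000
  m28: -11-00,0-1100
  m31: -11111,01-111
  m38: -00110 ←essential
  m43: 1-1011 ←essential
  m49: -10001,110-01
  m53: 110-01 ←essential
  m56: -11-00 ←essential
  m59: 1-1011,111-11
  m60: -11-00,1111-0
  m62: 1111-0,11111-
Essential: -00110, -11-00, 000-01, 0000-1, 01-111, 0100-0, 1-1011, 110-01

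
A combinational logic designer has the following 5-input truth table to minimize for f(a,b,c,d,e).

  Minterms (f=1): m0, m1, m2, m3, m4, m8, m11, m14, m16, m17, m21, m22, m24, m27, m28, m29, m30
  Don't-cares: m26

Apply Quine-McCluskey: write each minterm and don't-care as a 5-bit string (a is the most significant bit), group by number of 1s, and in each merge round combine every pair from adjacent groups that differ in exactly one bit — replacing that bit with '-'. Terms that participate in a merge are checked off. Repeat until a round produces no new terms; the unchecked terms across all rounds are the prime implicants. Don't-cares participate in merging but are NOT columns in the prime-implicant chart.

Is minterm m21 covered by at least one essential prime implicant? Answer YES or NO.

NO

[col 0] 00000*, 00001*, 00010*, 00011*, 00100*, 01000*, 01011*, 01110*, 10000*, 10001*, 10101*, 10110*, 11000*, 11010*, 11011*, 11100*, 11101*, 11110*
[col 1] -0000*, -0001*, -1000*, -1011, -1110, 0-000*, 0-011, 00-00, 000-0*, 000-1*, 0000-*, 0001-*, 1-000*, 1-101, 1-110, 10-01, 1000-*, 11-00*, 11-10*, 110-0*, 1101-, 111-0*, 1110-
[col 2] --000, -000-, 000--, 11--0
Prime implicants: --000, -000-, -1011, -1110, 0-011, 00-00, 000--, 1-101, 1-110, 10-01, 11--0, 1101-, 1110-
PI chart (minterm → PIs covering it):
  0 | --000,-000-,00-00,000--
  1 | -000-,000--
  2 | 000--  (sole → essential)
  3 | 0-011,000--
  4 | 00-00  (sole → essential)
  8 | --000  (sole → essential)
  11 | -1011,0-011
  14 | -1110  (sole → essential)
  16 | --000,-000-
  17 | -000-,10-01
  21 | 1-101,10-01
  22 | 1-110  (sole → essential)
  24 | --000,11--0
  27 | -1011,1101-
  28 | 11--0,1110-
  29 | 1-101,1110-
  30 | -1110,1-110,11--0
Essential prime implicants: --000, -1110, 00-00, 000--, 1-110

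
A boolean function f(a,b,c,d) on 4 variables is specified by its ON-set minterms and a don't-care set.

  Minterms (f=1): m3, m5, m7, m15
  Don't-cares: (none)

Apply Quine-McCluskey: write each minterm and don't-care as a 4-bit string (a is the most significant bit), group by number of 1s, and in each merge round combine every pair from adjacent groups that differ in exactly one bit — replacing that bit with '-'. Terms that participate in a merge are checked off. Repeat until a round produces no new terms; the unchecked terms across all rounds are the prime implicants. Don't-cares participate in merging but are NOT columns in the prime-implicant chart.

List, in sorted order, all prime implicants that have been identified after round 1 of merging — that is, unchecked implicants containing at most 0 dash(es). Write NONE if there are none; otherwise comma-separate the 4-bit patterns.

NONE

[col 0] 0011*, 0101*, 0111*, 1111*
[col 1] -111, 0-11, 01-1
Prime implicants: -111, 0-11, 01-1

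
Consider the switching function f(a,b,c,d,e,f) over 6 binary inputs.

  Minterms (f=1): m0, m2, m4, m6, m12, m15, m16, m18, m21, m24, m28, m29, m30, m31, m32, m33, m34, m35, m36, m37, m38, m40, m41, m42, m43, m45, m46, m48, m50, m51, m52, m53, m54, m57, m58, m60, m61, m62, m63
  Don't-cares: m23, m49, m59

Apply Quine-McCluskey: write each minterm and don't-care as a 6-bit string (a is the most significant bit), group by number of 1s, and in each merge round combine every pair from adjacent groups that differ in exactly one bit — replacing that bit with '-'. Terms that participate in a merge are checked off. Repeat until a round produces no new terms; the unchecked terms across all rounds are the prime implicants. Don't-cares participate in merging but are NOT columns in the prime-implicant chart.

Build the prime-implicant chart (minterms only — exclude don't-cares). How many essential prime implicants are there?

Round 0: 000000✓ 000010✓ 000100✓ 000110✓ 001100✓ 001111✓ 010000✓ 010010✓ 010101✓ 010111✓ 011000✓ 011100✓ 011101✓ 011110✓ 011111✓ 100000✓ 100001✓ 100010✓ 100011✓ 100100✓ 100101✓ 100110✓ 101000✓ 101001✓ 101010✓ 101011✓ 101101✓ 101110✓ 110000✓ 110001✓ 110010✓ 110011✓ 110100✓ 110101✓ 110110✓ 111001✓ 111010✓ 111011✓ 111100✓ 111101✓ 111110✓ 111111✓
Round 1: -00000✓ -00010✓ -00100✓ -00110✓ -10000✓ -10010✓ -10101✓ -11100✓ -11101✓ -11110✓ -11111✓ 0-0000✓ 0-0010✓ 0-1100 0-1111 00-100 000-00✓ 000-10✓ 0000-0✓ 0001-0✓ 01-000 01-101✓ 01-111✓ 0100-0✓ 0101-1✓ 011-00 0111-0✓ 0111-1✓ 01110-✓ 01111-✓ 1-0000✓ 1-0001✓ 1-0010✓ 1-0011✓ 1-0100✓ 1-0101✓ 1-0110✓ 1-1001✓ 1-1010✓ 1-1011✓ 1-1101✓ 1-1110✓ 10-000✓ 10-001✓ 10-010✓ 10-011✓ 10-101✓ 10-110✓ 100-00✓ 100-01✓ 100-10✓ 1000-0✓ 1000-1✓ 10000-✓ 10001-✓ 1001-0✓ 10010-✓ 101-01✓ 101-10✓ 1010-0✓ 1010-1✓ 10100-✓ 10101-✓ 11-001✓ 11-010✓ 11-011✓ 11-100✓ 11-101✓ 11-110✓ 110-00✓ 110-01✓ 110-10✓ 1100-0✓ 1100-1✓ 11000-✓ 11001-✓ 1101-0✓ 11010-✓ 111-01✓ 111-10✓ 111-11✓ 1110-1✓ 11101-✓ 1111-0✓ 1111-1✓ 11110-✓ 11111-✓
Round 2: --0000✓ --0010✓ -00-00✓ -00-10✓ -000-0✓ -001-0✓ -1-101 -100-0✓ -111-0✓ -111-1✓ -1110-✓ -1111-✓ 0-00-0✓ 000--0✓ 01-1-1 0111--✓ 1--001✓ 1--010✓ 1--011✓ 1--101✓ 1--110✓ 1-0-00✓ 1-0-01✓ 1-0-10✓ 1-00-0✓ 1-00-1✓ 1-000-✓ 1-001-✓ 1-01-0✓ 1-010-✓ 1-1-01✓ 1-1-10✓ 1-10-1✓ 1-101-✓ 10--01✓ 10--10✓ 10-0-0✓ 10-0-1✓ 10-00-✓ 10-01-✓ 100--0✓ 100-0-✓ 1000--✓ 1010--✓ 11--01✓ 11--10✓ 11-0-1✓ 11-01-✓ 11-1-0 11-10- 110--0✓ 110-0-✓ 1100--✓ 111--1 111-1- 1111--✓
Round 3: --00-0 -00--0 -111-- 1---01 1---10 1--0-1 1--01- 1-0--0 1-0-0- 1-00-- 10-0--
PIs = {--00-0, -00--0, -1-101, -111--, 0-1100, 0-1111, 00-100, 01-000, 01-1-1, 011-00, 1---01, 1---10, 1--0-1, 1--01-, 1-0--0, 1-0-0-, 1-00--, 10-0--, 11-1-0, 11-10-, 111--1, 111-1-}
Coverage chart:
  m0: --00-0,-00--0
  m2: --00-0,-00--0
  m4: -00--0,00-100
  m6: -00--0 ←essential
  m12: 0-1100,00-100
  m15: 0-1111 ←essential
  m16: --00-0,01-000
  m18: --00-0 ←essential
  m21: -1-101,01-1-1
  m24: 01-000,011-00
  m28: -111--,0-1100,011-00
  m29: -1-101,-111--,01-1-1
  m30: -111-- ←essential
  m31: -111--,0-1111,01-1-1
  m32: --00-0,-00--0,1-0--0,1-0-0-,1-00--,10-0--
  m33: 1---01,1--0-1,1-0-0-,1-00--,10-0--
  m34: --00-0,-00--0,1---10,1--01-,1-0--0,1-00--,10-0--
  m35: 1--0-1,1--01-,1-00--,10-0--
  m36: -00--0,1-0--0,1-0-0-
  m37: 1---01,1-0-0-
  m38: -00--0,1---10,1-0--0
  m40: 10-0-- ←essential
  m41: 1---01,1--0-1,10-0--
  m42: 1---10,1--01-,10-0--
  m43: 1--0-1,1--01-,10-0--
  m45: 1---01 ←essential
  m46: 1---10 ←essential
  m48: --00-0,1-0--0,1-0-0-,1-00--
  m50: --00-0,1---10,1--01-,1-0--0,1-00--
  m51: 1--0-1,1--01-,1-00--
  m52: 1-0--0,1-0-0-,11-1-0,11-10-
  m53: -1-101,1---01,1-0-0-,11-10-
  m54: 1---10,1-0--0,11-1-0
  m57: 1---01,1--0-1,111--1
  m58: 1---10,1--01-,111-1-
  m60: -111--,11-1-0,11-10-
  m61: -1-101,-111--,1---01,11-10-,111--1
  m62: -111--,1---10,11-1-0,111-1-
  m63: -111--,111--1,111-1-
Essential: --00-0, -00--0, -111--, 0-1111, 1---01, 1---10, 10-0--

7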